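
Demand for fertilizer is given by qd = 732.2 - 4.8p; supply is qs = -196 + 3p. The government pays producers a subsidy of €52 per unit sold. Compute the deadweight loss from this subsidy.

Pre-subsidy: 732.2 - 4.8p = -196 + 3p gives p* = 119, q* = 161.
With the subsidy, sellers receive ps = pb + 52 for each unit, where pb is the price buyers pay.
Supply in terms of pb becomes qs = -196 + 3(pb + 52) = -40 + 3pb. Setting this equal to demand: 732.2 - 4.8pb = -40 + 3pb, so pb = 99.
Sellers receive ps = 99 + 52 = 151; q' = 732.2 − 4.8·99 = 257.
The subsidy expands output by 257 − 161 = 96 past the efficient level; on those units the gap between marginal cost and willingness to pay runs from 0 up to 52.
DWL = ½ × 52 × 96 = 2496.

Deadweight loss = €2496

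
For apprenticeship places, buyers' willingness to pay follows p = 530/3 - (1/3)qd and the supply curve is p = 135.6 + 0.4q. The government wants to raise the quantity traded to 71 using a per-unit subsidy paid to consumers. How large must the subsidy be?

Required subsidy s = 11 per unit

At q = 71, from the demand curve buyers pay pb = 530/3 − (1/3)·71 = 153; from the supply curve sellers need ps = 135.6 + 0.4·71 = 164.
The subsidy must fill the gap: s = ps − pb = 164 − 153 = 11.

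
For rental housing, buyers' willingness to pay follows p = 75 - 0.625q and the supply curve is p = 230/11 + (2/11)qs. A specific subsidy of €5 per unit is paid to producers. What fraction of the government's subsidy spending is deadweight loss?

DWL / government spending = 11/260

Pre-subsidy: 75 - 0.625q = 230/11 + (2/11)q gives q* = 4760/71 and p* = 2350/71.
With the subsidy, sellers receive ps = pb + 5 for each unit, where pb is the price buyers pay.
On the curves, pb = 75 - 0.625q and ps = 230/11 + (2/11)q; the wedge ps − pb = 5 gives 230/11 + (2/11)q − (75 - 0.625q) = 5, so q' = 5200/71.
Then pb = 75 − 0.625·(5200/71) = 2075/71 and ps = 230/11 + (2/11)·(5200/71) = 2430/71.
ΔCS = ½(4760/71 + 5200/71)(2350/71 − 2075/71) = 1369500/5041; ΔPS = ½(4760/71 + 5200/71)(2430/71 − 2350/71) = 398400/5041.
Government spending = 5 × 5200/71 = 26000/71.
DWL = ½ × 5 × (5200/71 − 4760/71) = 1100/71; fraction = (1100/71) / (26000/71) = 11/260.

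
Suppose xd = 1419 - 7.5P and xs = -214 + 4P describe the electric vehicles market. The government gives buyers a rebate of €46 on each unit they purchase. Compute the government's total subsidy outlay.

Pre-subsidy: 1419 - 7.5P = -214 + 4P gives P* = 142, x* = 354.
With the rebate, buyers effectively pay Pb = Ps − 46, where Ps is the price sellers receive.
Demand in terms of Ps becomes xd = 1419 − 7.5(Ps − 46) = 1764 - 7.5Ps. Setting this equal to supply: 1764 - 7.5Ps = -214 + 4Ps, so Ps = 172.
Buyers pay Pb = 172 − 46 = 126; x' = -214 + 4·172 = 474.
Government outlay = subsidy × quantity = 46 × 474 = 21804.

Government cost = €21804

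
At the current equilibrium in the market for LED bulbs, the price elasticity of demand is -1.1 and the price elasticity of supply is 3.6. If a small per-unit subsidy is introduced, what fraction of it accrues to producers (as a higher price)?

For a small subsidy around the equilibrium, the benefit split depends on the relative slopes, which at a point are proportional to the elasticities.
Buyer share = εs/(εs + |εd|) = 3.6/(3.6 + 1.1) = 36/47; seller share = |εd|/(εs + |εd|) = 11/47.
So producers capture 11/47 of the subsidy.

Producer share = 11/47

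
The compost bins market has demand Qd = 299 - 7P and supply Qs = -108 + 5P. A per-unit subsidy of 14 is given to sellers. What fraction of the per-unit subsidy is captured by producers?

Producer share = 7/12

Pre-subsidy: 299 - 7P = -108 + 5P gives P* = 407/12, Q* = 739/12.
With the subsidy, sellers receive Ps = Pb + 14 for each unit, where Pb is the price buyers pay.
Supply in terms of Pb becomes Qs = -108 + 5(Pb + 14) = -38 + 5Pb. Setting this equal to demand: 299 - 7Pb = -38 + 5Pb, so Pb = 337/12.
Sellers receive Ps = 337/12 + 14 = 505/12; Q' = 299 − 7·(337/12) = 1229/12.
Buyers' price falls by P* − Pb = 407/12 − 337/12 = 35/6; sellers' price rises by Ps − P* = 505/12 − 407/12 = 49/6.
So producers capture (49/6)/14 = 7/12 of each unit of subsidy.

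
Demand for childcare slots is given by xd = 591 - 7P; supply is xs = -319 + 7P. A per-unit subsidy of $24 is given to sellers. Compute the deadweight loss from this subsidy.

Pre-subsidy: 591 - 7P = -319 + 7P gives P* = 65, x* = 136.
With the subsidy, sellers receive Ps = Pb + 24 for each unit, where Pb is the price buyers pay.
Supply in terms of Pb becomes xs = -319 + 7(Pb + 24) = -151 + 7Pb. Setting this equal to demand: 591 - 7Pb = -151 + 7Pb, so Pb = 53.
Sellers receive Ps = 53 + 24 = 77; x' = 591 − 7·53 = 220.
The subsidy expands output by 220 − 136 = 84 past the efficient level; on those units the gap between marginal cost and willingness to pay runs from 0 up to 24.
DWL = ½ × 24 × 84 = 1008.

Deadweight loss = $1008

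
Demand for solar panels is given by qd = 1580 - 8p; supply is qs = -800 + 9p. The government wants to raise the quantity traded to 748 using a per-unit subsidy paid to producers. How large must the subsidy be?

At q = 748, invert demand for the buyer price: pb = (1580 − 748)/8 = 104; invert supply for the seller price: ps = (748 − (-800))/9 = 172.
The subsidy must fill the gap: s = ps − pb = 172 − 104 = 68.

Required subsidy s = 68 per unit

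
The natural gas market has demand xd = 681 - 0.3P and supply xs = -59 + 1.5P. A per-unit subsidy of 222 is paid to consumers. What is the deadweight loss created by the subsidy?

Deadweight loss = 6160.5

Pre-subsidy: 681 - 0.3P = -59 + 1.5P gives P* = 3700/9, x* = 1673/3.
With the rebate, buyers effectively pay Pb = Ps − 222, where Ps is the price sellers receive.
Demand in terms of Ps becomes xd = 681 − 0.3(Ps − 222) = 747.6 - 0.3Ps. Setting this equal to supply: 747.6 - 0.3Ps = -59 + 1.5Ps, so Ps = 4033/9.
Buyers pay Pb = 4033/9 − 222 = 2035/9; x' = -59 + 1.5·(4033/9) = 3679/6.
The subsidy expands output by 3679/6 − 1673/3 = 55.5 past the efficient level; on those units the gap between marginal cost and willingness to pay runs from 0 up to 222.
DWL = ½ × 222 × 55.5 = 6160.5.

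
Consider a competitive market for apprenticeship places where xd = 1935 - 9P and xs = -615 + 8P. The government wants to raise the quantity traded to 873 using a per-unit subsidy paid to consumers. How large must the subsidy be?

Required subsidy s = 68 per unit

At x = 873, invert demand for the buyer price: Pb = (1935 − 873)/9 = 118; invert supply for the seller price: Ps = (873 − (-615))/8 = 186.
The subsidy must fill the gap: s = Ps − Pb = 186 − 118 = 68.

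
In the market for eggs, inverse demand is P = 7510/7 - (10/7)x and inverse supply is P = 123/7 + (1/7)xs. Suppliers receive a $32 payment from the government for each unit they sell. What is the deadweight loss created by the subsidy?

Pre-subsidy: 7510/7 - (10/7)x = 123/7 + (1/7)x gives x* = 7387/11 and P* = 8740/77.
With the subsidy, sellers receive Ps = Pb + 32 for each unit, where Pb is the price buyers pay.
On the curves, Pb = 7510/7 - (10/7)x and Ps = 123/7 + (1/7)x; the wedge Ps − Pb = 32 gives 123/7 + (1/7)x − (7510/7 - (10/7)x) = 32, so x' = 7611/11.
Then Pb = 7510/7 − (10/7)·(7611/11) = 6500/77 and Ps = 123/7 + (1/7)·(7611/11) = 8964/77.
The subsidy expands output by 7611/11 − 7387/11 = 224/11 past the efficient level; on those units the gap between marginal cost and willingness to pay runs from 0 up to 32.
DWL = ½ × 32 × 224/11 = 3584/11.

Deadweight loss = 3584/11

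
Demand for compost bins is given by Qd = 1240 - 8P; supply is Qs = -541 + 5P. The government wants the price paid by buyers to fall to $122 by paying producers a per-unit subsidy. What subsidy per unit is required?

Required subsidy s = $39 per unit

At a buyer price of 122, quantity demanded is 1240 − 8·122 = 264.
Sellers supply 264 only when they receive Ps with -541 + 5·Ps = 264, i.e. Ps = 161.
s = Ps − Pb = 161 − 122 = 39.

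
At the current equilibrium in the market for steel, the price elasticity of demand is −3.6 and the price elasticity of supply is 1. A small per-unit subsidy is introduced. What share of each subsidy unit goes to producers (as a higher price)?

Producer share = 18/23

For a small subsidy around the equilibrium, the benefit split depends on the relative slopes, which at a point are proportional to the elasticities.
Buyer share = εs/(εs + |εd|) = 1/(1 + 3.6) = 5/23; seller share = |εd|/(εs + |εd|) = 18/23.
So producers capture 18/23 of the subsidy.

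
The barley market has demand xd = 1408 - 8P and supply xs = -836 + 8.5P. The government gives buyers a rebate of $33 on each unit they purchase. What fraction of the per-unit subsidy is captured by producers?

Producer share = 16/33

Pre-subsidy: 1408 - 8P = -836 + 8.5P gives P* = 136, x* = 320.
With the rebate, buyers effectively pay Pb = Ps − 33, where Ps is the price sellers receive.
Demand in terms of Ps becomes xd = 1408 − 8(Ps − 33) = 1672 - 8Ps. Setting this equal to supply: 1672 - 8Ps = -836 + 8.5Ps, so Ps = 152.
Buyers pay Pb = 152 − 33 = 119; x' = -836 + 8.5·152 = 456.
Buyers' price falls by P* − Pb = 136 − 119 = 17; sellers' price rises by Ps − P* = 152 − 136 = 16.
So producers capture 16/33 = 16/33 of each unit of subsidy.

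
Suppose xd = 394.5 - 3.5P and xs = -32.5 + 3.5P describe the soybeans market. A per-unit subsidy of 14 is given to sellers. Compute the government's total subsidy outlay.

Government cost = 2877

Pre-subsidy: 394.5 - 3.5P = -32.5 + 3.5P gives P* = 61, x* = 181.
With the subsidy, sellers receive Ps = Pb + 14 for each unit, where Pb is the price buyers pay.
Supply in terms of Pb becomes xs = -32.5 + 3.5(Pb + 14) = 16.5 + 3.5Pb. Setting this equal to demand: 394.5 - 3.5Pb = 16.5 + 3.5Pb, so Pb = 54.
Sellers receive Ps = 54 + 14 = 68; x' = 394.5 − 3.5·54 = 205.5.
Government outlay = subsidy × quantity = 14 × 205.5 = 2877.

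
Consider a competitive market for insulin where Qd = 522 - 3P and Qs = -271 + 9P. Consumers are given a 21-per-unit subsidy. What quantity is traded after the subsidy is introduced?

Q' = 371

Pre-subsidy: 522 - 3P = -271 + 9P gives P* = 793/12, Q* = 323.75.
With the rebate, buyers effectively pay Pb = Ps − 21, where Ps is the price sellers receive.
Demand in terms of Ps becomes Qd = 522 − 3(Ps − 21) = 585 - 3Ps. Setting this equal to supply: 585 - 3Ps = -271 + 9Ps, so Ps = 214/3.
Buyers pay Pb = 214/3 − 21 = 151/3; Q' = -271 + 9·(214/3) = 371.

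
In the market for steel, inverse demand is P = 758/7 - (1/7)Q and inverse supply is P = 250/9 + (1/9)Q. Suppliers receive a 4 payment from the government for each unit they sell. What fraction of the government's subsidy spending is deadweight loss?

DWL / government spending = 63/2662

Pre-subsidy: 758/7 - (1/7)Q = 250/9 + (1/9)Q gives Q* = 317 and P* = 63.
With the subsidy, sellers receive Ps = Pb + 4 for each unit, where Pb is the price buyers pay.
On the curves, Pb = 758/7 - (1/7)Q and Ps = 250/9 + (1/9)Q; the wedge Ps − Pb = 4 gives 250/9 + (1/9)Q − (758/7 - (1/7)Q) = 4, so Q' = 332.75.
Then Pb = 758/7 − (1/7)·332.75 = 60.75 and Ps = 250/9 + (1/9)·332.75 = 64.75.
ΔCS = ½(317 + 332.75)(63 − 60.75) = 730.96875; ΔPS = ½(317 + 332.75)(64.75 − 63) = 568.53125.
Government spending = 4 × 332.75 = 1331.
DWL = ½ × 4 × (332.75 − 317) = 31.5; fraction = 31.5 / 1331 = 63/2662.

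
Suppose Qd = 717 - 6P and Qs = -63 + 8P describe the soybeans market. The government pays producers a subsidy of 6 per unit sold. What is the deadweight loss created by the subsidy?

Pre-subsidy: 717 - 6P = -63 + 8P gives P* = 390/7, Q* = 2679/7.
With the subsidy, sellers receive Ps = Pb + 6 for each unit, where Pb is the price buyers pay.
Supply in terms of Pb becomes Qs = -63 + 8(Pb + 6) = -15 + 8Pb. Setting this equal to demand: 717 - 6Pb = -15 + 8Pb, so Pb = 366/7.
Sellers receive Ps = 366/7 + 6 = 408/7; Q' = 717 − 6·(366/7) = 2823/7.
The subsidy expands output by 2823/7 − 2679/7 = 144/7 past the efficient level; on those units the gap between marginal cost and willingness to pay runs from 0 up to 6.
DWL = ½ × 6 × 144/7 = 432/7.

Deadweight loss = 432/7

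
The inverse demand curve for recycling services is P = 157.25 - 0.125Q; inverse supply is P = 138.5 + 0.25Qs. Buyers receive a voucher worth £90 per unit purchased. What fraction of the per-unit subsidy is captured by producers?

Pre-subsidy: 157.25 - 0.125Q = 138.5 + 0.25Q gives Q* = 50 and P* = 151.
With the rebate, buyers effectively pay Pb = Ps − 90, where Ps is the price sellers receive.
On the curves, Pb = 157.25 - 0.125Q and Ps = 138.5 + 0.25Q; the wedge Ps − Pb = 90 gives 138.5 + 0.25Q − (157.25 - 0.125Q) = 90, so Q' = 290.
Then Pb = 157.25 − 0.125·290 = 121 and Ps = 138.5 + 0.25·290 = 211.
Buyers' price falls by P* − Pb = 151 − 121 = 30; sellers' price rises by Ps − P* = 211 − 151 = 60.
So producers capture 60/90 = 2/3 of each unit of subsidy.

Producer share = 2/3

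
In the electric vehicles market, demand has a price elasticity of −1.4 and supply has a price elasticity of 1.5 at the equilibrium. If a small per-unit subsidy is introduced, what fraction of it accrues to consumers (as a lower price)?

Consumer share = 15/29

For a small subsidy around the equilibrium, the benefit split depends on the relative slopes, which at a point are proportional to the elasticities.
Buyer share = εs/(εs + |εd|) = 1.5/(1.5 + 1.4) = 15/29; seller share = |εd|/(εs + |εd|) = 14/29.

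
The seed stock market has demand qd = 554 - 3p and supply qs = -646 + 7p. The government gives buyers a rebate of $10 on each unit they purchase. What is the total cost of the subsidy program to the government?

Pre-subsidy: 554 - 3p = -646 + 7p gives p* = 120, q* = 194.
With the rebate, buyers effectively pay pb = ps − 10, where ps is the price sellers receive.
Demand in terms of ps becomes qd = 554 − 3(ps − 10) = 584 - 3ps. Setting this equal to supply: 584 - 3ps = -646 + 7ps, so ps = 123.
Buyers pay pb = 123 − 10 = 113; q' = -646 + 7·123 = 215.
Government outlay = subsidy × quantity = 10 × 215 = 2150.

Government cost = $2150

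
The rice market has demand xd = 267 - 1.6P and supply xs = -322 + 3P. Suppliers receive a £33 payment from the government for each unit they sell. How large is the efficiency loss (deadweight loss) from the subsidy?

Deadweight loss = 13068/23

Pre-subsidy: 267 - 1.6P = -322 + 3P gives P* = 2945/23, x* = 1429/23.
With the subsidy, sellers receive Ps = Pb + 33 for each unit, where Pb is the price buyers pay.
Supply in terms of Pb becomes xs = -322 + 3(Pb + 33) = -223 + 3Pb. Setting this equal to demand: 267 - 1.6Pb = -223 + 3Pb, so Pb = 2450/23.
Sellers receive Ps = 2450/23 + 33 = 3209/23; x' = 267 − 1.6·(2450/23) = 2221/23.
The subsidy expands output by 2221/23 − 1429/23 = 792/23 past the efficient level; on those units the gap between marginal cost and willingness to pay runs from 0 up to 33.
DWL = ½ × 33 × 792/23 = 13068/23.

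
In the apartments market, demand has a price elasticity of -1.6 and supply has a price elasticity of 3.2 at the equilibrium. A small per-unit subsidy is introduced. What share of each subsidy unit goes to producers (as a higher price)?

For a small subsidy around the equilibrium, the benefit split depends on the relative slopes, which at a point are proportional to the elasticities.
Buyer share = εs/(εs + |εd|) = 3.2/(3.2 + 1.6) = 2/3; seller share = |εd|/(εs + |εd|) = 1/3.
So producers capture 1/3 of the subsidy.

Producer share = 1/3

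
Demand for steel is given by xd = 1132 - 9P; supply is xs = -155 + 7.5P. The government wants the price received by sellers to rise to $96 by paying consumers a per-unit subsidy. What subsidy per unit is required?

At a seller price of 96, quantity supplied is -155 + 7.5·96 = 565.
Buyers absorb 565 only when they pay Pb with 1132 − 9·Pb = 565, i.e. Pb = 63.
s = Ps − Pb = 96 − 63 = 33.

Required subsidy s = $33 per unit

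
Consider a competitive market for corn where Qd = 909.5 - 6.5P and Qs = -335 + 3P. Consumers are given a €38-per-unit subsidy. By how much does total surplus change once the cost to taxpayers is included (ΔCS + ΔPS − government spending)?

Pre-subsidy: 909.5 - 6.5P = -335 + 3P gives P* = 131, Q* = 58.
With the rebate, buyers effectively pay Pb = Ps − 38, where Ps is the price sellers receive.
Demand in terms of Ps becomes Qd = 909.5 − 6.5(Ps − 38) = 1156.5 - 6.5Ps. Setting this equal to supply: 1156.5 - 6.5Ps = -335 + 3Ps, so Ps = 157.
Buyers pay Pb = 157 − 38 = 119; Q' = -335 + 3·157 = 136.
ΔCS = ½(58 + 136)(131 − 119) = 1164; ΔPS = ½(58 + 136)(157 − 131) = 2522.
Government spending = 38 × 136 = 5168.
Net change = 1164 + 2522 − 5168 = -1482. The loss equals the DWL triangle ½·38·78.

Net change in total surplus = -€1482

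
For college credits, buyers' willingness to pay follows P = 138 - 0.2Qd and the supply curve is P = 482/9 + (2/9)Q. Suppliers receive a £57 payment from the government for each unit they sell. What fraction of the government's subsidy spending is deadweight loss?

DWL / government spending = 27/134

Pre-subsidy: 138 - 0.2Q = 482/9 + (2/9)Q gives Q* = 200 and P* = 98.
With the subsidy, sellers receive Ps = Pb + 57 for each unit, where Pb is the price buyers pay.
On the curves, Pb = 138 - 0.2Q and Ps = 482/9 + (2/9)Q; the wedge Ps − Pb = 57 gives 482/9 + (2/9)Q − (138 - 0.2Q) = 57, so Q' = 335.
Then Pb = 138 − 0.2·335 = 71 and Ps = 482/9 + (2/9)·335 = 128.
ΔCS = ½(200 + 335)(98 − 71) = 7222.5; ΔPS = ½(200 + 335)(128 − 98) = 8025.
Government spending = 57 × 335 = 19095.
DWL = ½ × 57 × (335 − 200) = 3847.5; fraction = 3847.5 / 19095 = 27/134.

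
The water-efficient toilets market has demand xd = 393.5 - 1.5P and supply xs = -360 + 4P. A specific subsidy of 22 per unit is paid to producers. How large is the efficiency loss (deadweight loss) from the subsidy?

Pre-subsidy: 393.5 - 1.5P = -360 + 4P gives P* = 137, x* = 188.
With the subsidy, sellers receive Ps = Pb + 22 for each unit, where Pb is the price buyers pay.
Supply in terms of Pb becomes xs = -360 + 4(Pb + 22) = -272 + 4Pb. Setting this equal to demand: 393.5 - 1.5Pb = -272 + 4Pb, so Pb = 121.
Sellers receive Ps = 121 + 22 = 143; x' = 393.5 − 1.5·121 = 212.
The subsidy expands output by 212 − 188 = 24 past the efficient level; on those units the gap between marginal cost and willingness to pay runs from 0 up to 22.
DWL = ½ × 22 × 24 = 264.

Deadweight loss = 264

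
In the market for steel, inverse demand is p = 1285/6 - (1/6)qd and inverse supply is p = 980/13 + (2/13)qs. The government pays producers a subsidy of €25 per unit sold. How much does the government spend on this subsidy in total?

Government cost = €12775

Pre-subsidy: 1285/6 - (1/6)q = 980/13 + (2/13)q gives q* = 433 and p* = 142.
With the subsidy, sellers receive ps = pb + 25 for each unit, where pb is the price buyers pay.
On the curves, pb = 1285/6 - (1/6)q and ps = 980/13 + (2/13)q; the wedge ps − pb = 25 gives 980/13 + (2/13)q − (1285/6 - (1/6)q) = 25, so q' = 511.
Then pb = 1285/6 − (1/6)·511 = 129 and ps = 980/13 + (2/13)·511 = 154.
Government outlay = subsidy × quantity = 25 × 511 = 12775.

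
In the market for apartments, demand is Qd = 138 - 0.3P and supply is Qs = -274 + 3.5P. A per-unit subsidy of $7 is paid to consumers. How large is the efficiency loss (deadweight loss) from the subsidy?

Deadweight loss = 1029/152

Pre-subsidy: 138 - 0.3P = -274 + 3.5P gives P* = 2060/19, Q* = 2004/19.
With the rebate, buyers effectively pay Pb = Ps − 7, where Ps is the price sellers receive.
Demand in terms of Ps becomes Qd = 138 − 0.3(Ps − 7) = 140.1 - 0.3Ps. Setting this equal to supply: 140.1 - 0.3Ps = -274 + 3.5Ps, so Ps = 4141/38.
Buyers pay Pb = 4141/38 − 7 = 3875/38; Q' = -274 + 3.5·(4141/38) = 8163/76.
The subsidy expands output by 8163/76 − 2004/19 = 147/76 past the efficient level; on those units the gap between marginal cost and willingness to pay runs from 0 up to 7.
DWL = ½ × 7 × 147/76 = 1029/152.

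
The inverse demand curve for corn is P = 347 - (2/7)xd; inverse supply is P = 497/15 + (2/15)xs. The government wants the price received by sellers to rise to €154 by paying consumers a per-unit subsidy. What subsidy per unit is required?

At a seller price of 154, quantity supplied is -248.5 + 7.5·154 = 906.5.
Buyers absorb 906.5 only when they pay Pb = 347 − (2/7)·906.5 = 88.
s = Ps − Pb = 154 − 88 = 66.

Required subsidy s = €66 per unit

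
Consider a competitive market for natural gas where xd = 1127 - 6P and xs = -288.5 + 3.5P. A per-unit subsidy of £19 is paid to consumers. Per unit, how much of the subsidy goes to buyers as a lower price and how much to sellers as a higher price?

Buyers gain £7 per unit; sellers gain £12 per unit

Pre-subsidy: 1127 - 6P = -288.5 + 3.5P gives P* = 149, x* = 233.
With the rebate, buyers effectively pay Pb = Ps − 19, where Ps is the price sellers receive.
Demand in terms of Ps becomes xd = 1127 − 6(Ps − 19) = 1241 - 6Ps. Setting this equal to supply: 1241 - 6Ps = -288.5 + 3.5Ps, so Ps = 161.
Buyers pay Pb = 161 − 19 = 142; x' = -288.5 + 3.5·161 = 275.
Buyers' price falls by P* − Pb = 149 − 142 = 7; sellers' price rises by Ps − P* = 161 − 149 = 12.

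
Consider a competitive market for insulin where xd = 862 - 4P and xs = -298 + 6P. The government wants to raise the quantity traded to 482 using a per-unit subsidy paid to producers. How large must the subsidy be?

At x = 482, invert demand for the buyer price: Pb = (862 − 482)/4 = 95; invert supply for the seller price: Ps = (482 − (-298))/6 = 130.
The subsidy must fill the gap: s = Ps − Pb = 130 − 95 = 35.

Required subsidy s = 35 per unit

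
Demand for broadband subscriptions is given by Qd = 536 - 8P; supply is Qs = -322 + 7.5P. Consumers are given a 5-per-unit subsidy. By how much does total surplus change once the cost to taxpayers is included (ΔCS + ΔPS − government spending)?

Net change in total surplus = -1500/31

Pre-subsidy: 536 - 8P = -322 + 7.5P gives P* = 1716/31, Q* = 2888/31.
With the rebate, buyers effectively pay Pb = Ps − 5, where Ps is the price sellers receive.
Demand in terms of Ps becomes Qd = 536 − 8(Ps − 5) = 576 - 8Ps. Setting this equal to supply: 576 - 8Ps = -322 + 7.5Ps, so Ps = 1796/31.
Buyers pay Pb = 1796/31 − 5 = 1641/31; Q' = -322 + 7.5·(1796/31) = 3488/31.
ΔCS = ½(2888/31 + 3488/31)(1716/31 − 1641/31) = 239100/961; ΔPS = ½(2888/31 + 3488/31)(1796/31 − 1716/31) = 255040/961.
Government spending = 5 × 3488/31 = 17440/31.
Net change = 239100/961 + 255040/961 − 17440/31 = -1500/31. The loss equals the DWL triangle ½·5·600/31.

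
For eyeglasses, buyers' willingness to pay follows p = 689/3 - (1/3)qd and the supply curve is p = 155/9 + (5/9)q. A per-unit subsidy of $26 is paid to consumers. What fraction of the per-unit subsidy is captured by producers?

Producer share = 0.625

Pre-subsidy: 689/3 - (1/3)q = 155/9 + (5/9)q gives q* = 239 and p* = 150.
With the rebate, buyers effectively pay pb = ps − 26, where ps is the price sellers receive.
On the curves, pb = 689/3 - (1/3)q and ps = 155/9 + (5/9)q; the wedge ps − pb = 26 gives 155/9 + (5/9)q − (689/3 - (1/3)q) = 26, so q' = 268.25.
Then pb = 689/3 − (1/3)·268.25 = 140.25 and ps = 155/9 + (5/9)·268.25 = 166.25.
Buyers' price falls by p* − pb = 150 − 140.25 = 9.75; sellers' price rises by ps − p* = 166.25 − 150 = 16.25.
So producers capture 16.25/26 = 0.625 of each unit of subsidy.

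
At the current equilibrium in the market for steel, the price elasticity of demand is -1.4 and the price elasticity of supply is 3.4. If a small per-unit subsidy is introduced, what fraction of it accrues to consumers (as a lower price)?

For a small subsidy around the equilibrium, the benefit split depends on the relative slopes, which at a point are proportional to the elasticities.
Buyer share = εs/(εs + |εd|) = 3.4/(3.4 + 1.4) = 17/24; seller share = |εd|/(εs + |εd|) = 7/24.

Consumer share = 17/24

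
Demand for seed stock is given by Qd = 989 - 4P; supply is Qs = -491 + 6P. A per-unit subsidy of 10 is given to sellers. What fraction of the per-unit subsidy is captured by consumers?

Consumer share = 0.6

Pre-subsidy: 989 - 4P = -491 + 6P gives P* = 148, Q* = 397.
With the subsidy, sellers receive Ps = Pb + 10 for each unit, where Pb is the price buyers pay.
Supply in terms of Pb becomes Qs = -491 + 6(Pb + 10) = -431 + 6Pb. Setting this equal to demand: 989 - 4Pb = -431 + 6Pb, so Pb = 142.
Sellers receive Ps = 142 + 10 = 152; Q' = 989 − 4·142 = 421.
Buyers' price falls by P* − Pb = 148 − 142 = 6; sellers' price rises by Ps − P* = 152 − 148 = 4.
So consumers capture 6/10 = 0.6 of each unit of subsidy.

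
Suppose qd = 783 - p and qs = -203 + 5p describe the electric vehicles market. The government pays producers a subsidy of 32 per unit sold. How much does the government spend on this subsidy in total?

Pre-subsidy: 783 - p = -203 + 5p gives p* = 493/3, q* = 1856/3.
With the subsidy, sellers receive ps = pb + 32 for each unit, where pb is the price buyers pay.
Supply in terms of pb becomes qs = -203 + 5(pb + 32) = -43 + 5pb. Setting this equal to demand: 783 - pb = -43 + 5pb, so pb = 413/3.
Sellers receive ps = 413/3 + 32 = 509/3; q' = 783 − 1·(413/3) = 1936/3.
Government outlay = subsidy × quantity = 32 × 1936/3 = 61952/3.

Government cost = 61952/3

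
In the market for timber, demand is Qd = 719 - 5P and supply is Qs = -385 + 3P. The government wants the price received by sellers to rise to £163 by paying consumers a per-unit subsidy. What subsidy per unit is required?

At a seller price of 163, quantity supplied is -385 + 3·163 = 104.
Buyers absorb 104 only when they pay Pb with 719 − 5·Pb = 104, i.e. Pb = 123.
s = Ps − Pb = 163 − 123 = 40.

Required subsidy s = £40 per unit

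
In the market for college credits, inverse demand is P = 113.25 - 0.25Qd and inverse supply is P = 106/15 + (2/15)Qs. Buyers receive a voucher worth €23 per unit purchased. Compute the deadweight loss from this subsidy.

Pre-subsidy: 113.25 - 0.25Q = 106/15 + (2/15)Q gives Q* = 277 and P* = 44.
With the rebate, buyers effectively pay Pb = Ps − 23, where Ps is the price sellers receive.
On the curves, Pb = 113.25 - 0.25Q and Ps = 106/15 + (2/15)Q; the wedge Ps − Pb = 23 gives 106/15 + (2/15)Q − (113.25 - 0.25Q) = 23, so Q' = 337.
Then Pb = 113.25 − 0.25·337 = 29 and Ps = 106/15 + (2/15)·337 = 52.
The subsidy expands output by 337 − 277 = 60 past the efficient level; on those units the gap between marginal cost and willingness to pay runs from 0 up to 23.
DWL = ½ × 23 × 60 = 690.

Deadweight loss = €690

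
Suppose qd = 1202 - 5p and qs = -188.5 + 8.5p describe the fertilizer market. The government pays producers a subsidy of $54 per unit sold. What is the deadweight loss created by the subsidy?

Deadweight loss = $4590

Pre-subsidy: 1202 - 5p = -188.5 + 8.5p gives p* = 103, q* = 687.
With the subsidy, sellers receive ps = pb + 54 for each unit, where pb is the price buyers pay.
Supply in terms of pb becomes qs = -188.5 + 8.5(pb + 54) = 270.5 + 8.5pb. Setting this equal to demand: 1202 - 5pb = 270.5 + 8.5pb, so pb = 69.
Sellers receive ps = 69 + 54 = 123; q' = 1202 − 5·69 = 857.
The subsidy expands output by 857 − 687 = 170 past the efficient level; on those units the gap between marginal cost and willingness to pay runs from 0 up to 54.
DWL = ½ × 54 × 170 = 4590.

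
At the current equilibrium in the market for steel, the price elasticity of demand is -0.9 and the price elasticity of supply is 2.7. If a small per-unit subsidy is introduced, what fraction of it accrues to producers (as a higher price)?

Producer share = 0.25

For a small subsidy around the equilibrium, the benefit split depends on the relative slopes, which at a point are proportional to the elasticities.
Buyer share = εs/(εs + |εd|) = 2.7/(2.7 + 0.9) = 0.75; seller share = |εd|/(εs + |εd|) = 0.25.
So producers capture 0.25 of the subsidy.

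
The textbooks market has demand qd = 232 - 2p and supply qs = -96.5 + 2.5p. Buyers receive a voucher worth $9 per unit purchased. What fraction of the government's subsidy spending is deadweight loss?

DWL / government spending = 5/96

Pre-subsidy: 232 - 2p = -96.5 + 2.5p gives p* = 73, q* = 86.
With the rebate, buyers effectively pay pb = ps − 9, where ps is the price sellers receive.
Demand in terms of ps becomes qd = 232 − 2(ps − 9) = 250 - 2ps. Setting this equal to supply: 250 - 2ps = -96.5 + 2.5ps, so ps = 77.
Buyers pay pb = 77 − 9 = 68; q' = -96.5 + 2.5·77 = 96.
ΔCS = ½(86 + 96)(73 − 68) = 455; ΔPS = ½(86 + 96)(77 − 73) = 364.
Government spending = 9 × 96 = 864.
DWL = ½ × 9 × (96 − 86) = 45; fraction = 45 / 864 = 5/96.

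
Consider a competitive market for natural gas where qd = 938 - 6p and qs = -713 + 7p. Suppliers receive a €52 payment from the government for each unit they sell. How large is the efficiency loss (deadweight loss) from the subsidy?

Pre-subsidy: 938 - 6p = -713 + 7p gives p* = 127, q* = 176.
With the subsidy, sellers receive ps = pb + 52 for each unit, where pb is the price buyers pay.
Supply in terms of pb becomes qs = -713 + 7(pb + 52) = -349 + 7pb. Setting this equal to demand: 938 - 6pb = -349 + 7pb, so pb = 99.
Sellers receive ps = 99 + 52 = 151; q' = 938 − 6·99 = 344.
The subsidy expands output by 344 − 176 = 168 past the efficient level; on those units the gap between marginal cost and willingness to pay runs from 0 up to 52.
DWL = ½ × 52 × 168 = 4368.

Deadweight loss = €4368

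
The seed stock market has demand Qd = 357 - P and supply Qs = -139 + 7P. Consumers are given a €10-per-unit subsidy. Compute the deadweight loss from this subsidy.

Pre-subsidy: 357 - P = -139 + 7P gives P* = 62, Q* = 295.
With the rebate, buyers effectively pay Pb = Ps − 10, where Ps is the price sellers receive.
Demand in terms of Ps becomes Qd = 357 − 1(Ps − 10) = 367 - Ps. Setting this equal to supply: 367 - Ps = -139 + 7Ps, so Ps = 63.25.
Buyers pay Pb = 63.25 − 10 = 53.25; Q' = -139 + 7·63.25 = 303.75.
The subsidy expands output by 303.75 − 295 = 8.75 past the efficient level; on those units the gap between marginal cost and willingness to pay runs from 0 up to 10.
DWL = ½ × 10 × 8.75 = 43.75.

Deadweight loss = €43.75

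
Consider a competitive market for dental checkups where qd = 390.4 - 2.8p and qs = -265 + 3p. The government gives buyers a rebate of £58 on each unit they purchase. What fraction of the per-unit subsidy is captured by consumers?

Pre-subsidy: 390.4 - 2.8p = -265 + 3p gives p* = 113, q* = 74.
With the rebate, buyers effectively pay pb = ps − 58, where ps is the price sellers receive.
Demand in terms of ps becomes qd = 390.4 − 2.8(ps − 58) = 552.8 - 2.8ps. Setting this equal to supply: 552.8 - 2.8ps = -265 + 3ps, so ps = 141.
Buyers pay pb = 141 − 58 = 83; q' = -265 + 3·141 = 158.
Buyers' price falls by p* − pb = 113 − 83 = 30; sellers' price rises by ps − p* = 141 − 113 = 28.
So consumers capture 30/58 = 15/29 of each unit of subsidy.

Consumer share = 15/29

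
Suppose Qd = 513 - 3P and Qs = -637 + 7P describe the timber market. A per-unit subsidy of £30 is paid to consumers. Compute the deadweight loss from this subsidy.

Pre-subsidy: 513 - 3P = -637 + 7P gives P* = 115, Q* = 168.
With the rebate, buyers effectively pay Pb = Ps − 30, where Ps is the price sellers receive.
Demand in terms of Ps becomes Qd = 513 − 3(Ps − 30) = 603 - 3Ps. Setting this equal to supply: 603 - 3Ps = -637 + 7Ps, so Ps = 124.
Buyers pay Pb = 124 − 30 = 94; Q' = -637 + 7·124 = 231.
The subsidy expands output by 231 − 168 = 63 past the efficient level; on those units the gap between marginal cost and willingness to pay runs from 0 up to 30.
DWL = ½ × 30 × 63 = 945.

Deadweight loss = £945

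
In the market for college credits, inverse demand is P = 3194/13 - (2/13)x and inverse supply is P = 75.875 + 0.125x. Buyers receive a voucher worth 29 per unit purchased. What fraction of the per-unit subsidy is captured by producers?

Pre-subsidy: 3194/13 - (2/13)x = 75.875 + 0.125x gives x* = 609 and P* = 152.
With the rebate, buyers effectively pay Pb = Ps − 29, where Ps is the price sellers receive.
On the curves, Pb = 3194/13 - (2/13)x and Ps = 75.875 + 0.125x; the wedge Ps − Pb = 29 gives 75.875 + 0.125x − (3194/13 - (2/13)x) = 29, so x' = 713.
Then Pb = 3194/13 − (2/13)·713 = 136 and Ps = 75.875 + 0.125·713 = 165.
Buyers' price falls by P* − Pb = 152 − 136 = 16; sellers' price rises by Ps − P* = 165 − 152 = 13.
So producers capture 13/29 = 13/29 of each unit of subsidy.

Producer share = 13/29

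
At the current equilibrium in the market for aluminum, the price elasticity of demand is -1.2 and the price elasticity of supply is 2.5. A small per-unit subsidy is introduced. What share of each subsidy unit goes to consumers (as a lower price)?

For a small subsidy around the equilibrium, the benefit split depends on the relative slopes, which at a point are proportional to the elasticities.
Buyer share = εs/(εs + |εd|) = 2.5/(2.5 + 1.2) = 25/37; seller share = |εd|/(εs + |εd|) = 12/37.

Consumer share = 25/37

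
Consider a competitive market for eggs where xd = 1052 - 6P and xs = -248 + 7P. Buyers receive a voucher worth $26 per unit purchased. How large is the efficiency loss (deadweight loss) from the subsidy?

Pre-subsidy: 1052 - 6P = -248 + 7P gives P* = 100, x* = 452.
With the rebate, buyers effectively pay Pb = Ps − 26, where Ps is the price sellers receive.
Demand in terms of Ps becomes xd = 1052 − 6(Ps − 26) = 1208 - 6Ps. Setting this equal to supply: 1208 - 6Ps = -248 + 7Ps, so Ps = 112.
Buyers pay Pb = 112 − 26 = 86; x' = -248 + 7·112 = 536.
The subsidy expands output by 536 − 452 = 84 past the efficient level; on those units the gap between marginal cost and willingness to pay runs from 0 up to 26.
DWL = ½ × 26 × 84 = 1092.

Deadweight loss = $1092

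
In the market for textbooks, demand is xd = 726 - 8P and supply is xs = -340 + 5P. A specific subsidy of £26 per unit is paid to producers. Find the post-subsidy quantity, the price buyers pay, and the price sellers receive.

Pre-subsidy: 726 - 8P = -340 + 5P gives P* = 82, x* = 70.
With the subsidy, sellers receive Ps = Pb + 26 for each unit, where Pb is the price buyers pay.
Supply in terms of Pb becomes xs = -340 + 5(Pb + 26) = -210 + 5Pb. Setting this equal to demand: 726 - 8Pb = -210 + 5Pb, so Pb = 72.
Sellers receive Ps = 72 + 26 = 98; x' = 726 − 8·72 = 150.

x' = 150; buyers pay £72; sellers receive £98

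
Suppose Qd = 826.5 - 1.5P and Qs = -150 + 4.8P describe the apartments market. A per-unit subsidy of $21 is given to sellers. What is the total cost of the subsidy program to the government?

Government cost = $12978

Pre-subsidy: 826.5 - 1.5P = -150 + 4.8P gives P* = 155, Q* = 594.
With the subsidy, sellers receive Ps = Pb + 21 for each unit, where Pb is the price buyers pay.
Supply in terms of Pb becomes Qs = -150 + 4.8(Pb + 21) = -49.2 + 4.8Pb. Setting this equal to demand: 826.5 - 1.5Pb = -49.2 + 4.8Pb, so Pb = 139.
Sellers receive Ps = 139 + 21 = 160; Q' = 826.5 − 1.5·139 = 618.
Government outlay = subsidy × quantity = 21 × 618 = 12978.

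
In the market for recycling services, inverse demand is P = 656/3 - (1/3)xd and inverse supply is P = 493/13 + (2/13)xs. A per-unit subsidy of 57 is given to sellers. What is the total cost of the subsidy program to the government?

Government cost = 27816

Pre-subsidy: 656/3 - (1/3)x = 493/13 + (2/13)x gives x* = 371 and P* = 95.
With the subsidy, sellers receive Ps = Pb + 57 for each unit, where Pb is the price buyers pay.
On the curves, Pb = 656/3 - (1/3)x and Ps = 493/13 + (2/13)x; the wedge Ps − Pb = 57 gives 493/13 + (2/13)x − (656/3 - (1/3)x) = 57, so x' = 488.
Then Pb = 656/3 − (1/3)·488 = 56 and Ps = 493/13 + (2/13)·488 = 113.
Government outlay = subsidy × quantity = 57 × 488 = 27816.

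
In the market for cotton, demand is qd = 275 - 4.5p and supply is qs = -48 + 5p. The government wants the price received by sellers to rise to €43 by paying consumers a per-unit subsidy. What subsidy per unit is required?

At a seller price of 43, quantity supplied is -48 + 5·43 = 167.
Buyers absorb 167 only when they pay pb with 275 − 4.5·pb = 167, i.e. pb = 24.
s = ps − pb = 43 − 24 = 19.

Required subsidy s = €19 per unit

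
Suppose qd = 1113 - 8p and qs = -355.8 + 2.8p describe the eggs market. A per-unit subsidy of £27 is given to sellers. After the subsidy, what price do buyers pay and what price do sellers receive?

Buyers pay £129; sellers receive £156

Pre-subsidy: 1113 - 8p = -355.8 + 2.8p gives p* = 136, q* = 25.
With the subsidy, sellers receive ps = pb + 27 for each unit, where pb is the price buyers pay.
Supply in terms of pb becomes qs = -355.8 + 2.8(pb + 27) = -280.2 + 2.8pb. Setting this equal to demand: 1113 - 8pb = -280.2 + 2.8pb, so pb = 129.
Sellers receive ps = 129 + 27 = 156; q' = 1113 − 8·129 = 81.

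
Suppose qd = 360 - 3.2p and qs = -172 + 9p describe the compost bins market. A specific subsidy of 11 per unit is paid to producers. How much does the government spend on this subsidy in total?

Government cost = 165352/61

Pre-subsidy: 360 - 3.2p = -172 + 9p gives p* = 2660/61, q* = 13448/61.
With the subsidy, sellers receive ps = pb + 11 for each unit, where pb is the price buyers pay.
Supply in terms of pb becomes qs = -172 + 9(pb + 11) = -73 + 9pb. Setting this equal to demand: 360 - 3.2pb = -73 + 9pb, so pb = 2165/61.
Sellers receive ps = 2165/61 + 11 = 2836/61; q' = 360 − 3.2·(2165/61) = 15032/61.
Government outlay = subsidy × quantity = 11 × 15032/61 = 165352/61.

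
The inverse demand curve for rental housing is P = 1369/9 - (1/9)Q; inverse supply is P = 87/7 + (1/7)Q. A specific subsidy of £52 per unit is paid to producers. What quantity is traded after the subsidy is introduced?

Pre-subsidy: 1369/9 - (1/9)Q = 87/7 + (1/7)Q gives Q* = 550 and P* = 91.
With the subsidy, sellers receive Ps = Pb + 52 for each unit, where Pb is the price buyers pay.
On the curves, Pb = 1369/9 - (1/9)Q and Ps = 87/7 + (1/7)Q; the wedge Ps − Pb = 52 gives 87/7 + (1/7)Q − (1369/9 - (1/9)Q) = 52, so Q' = 754.75.
Then Pb = 1369/9 − (1/9)·754.75 = 68.25 and Ps = 87/7 + (1/7)·754.75 = 120.25.

Q' = 754.75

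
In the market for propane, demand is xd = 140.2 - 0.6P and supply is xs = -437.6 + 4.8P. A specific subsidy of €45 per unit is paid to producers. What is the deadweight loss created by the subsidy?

Pre-subsidy: 140.2 - 0.6P = -437.6 + 4.8P gives P* = 107, x* = 76.
With the subsidy, sellers receive Ps = Pb + 45 for each unit, where Pb is the price buyers pay.
Supply in terms of Pb becomes xs = -437.6 + 4.8(Pb + 45) = -221.6 + 4.8Pb. Setting this equal to demand: 140.2 - 0.6Pb = -221.6 + 4.8Pb, so Pb = 67.
Sellers receive Ps = 67 + 45 = 112; x' = 140.2 − 0.6·67 = 100.
The subsidy expands output by 100 − 76 = 24 past the efficient level; on those units the gap between marginal cost and willingness to pay runs from 0 up to 45.
DWL = ½ × 45 × 24 = 540.

Deadweight loss = €540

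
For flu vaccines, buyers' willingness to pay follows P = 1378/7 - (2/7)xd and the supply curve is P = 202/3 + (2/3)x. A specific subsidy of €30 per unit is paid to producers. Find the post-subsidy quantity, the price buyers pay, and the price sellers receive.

Pre-subsidy: 1378/7 - (2/7)x = 202/3 + (2/3)x gives x* = 136 and P* = 158.
With the subsidy, sellers receive Ps = Pb + 30 for each unit, where Pb is the price buyers pay.
On the curves, Pb = 1378/7 - (2/7)x and Ps = 202/3 + (2/3)x; the wedge Ps − Pb = 30 gives 202/3 + (2/3)x − (1378/7 - (2/7)x) = 30, so x' = 167.5.
Then Pb = 1378/7 − (2/7)·167.5 = 149 and Ps = 202/3 + (2/3)·167.5 = 179.

x' = 167.5; buyers pay €149; sellers receive €179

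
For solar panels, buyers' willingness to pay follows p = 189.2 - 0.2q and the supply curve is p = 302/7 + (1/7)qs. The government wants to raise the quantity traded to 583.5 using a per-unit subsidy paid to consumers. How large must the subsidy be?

At q = 583.5, from the demand curve buyers pay pb = 189.2 − 0.2·583.5 = 72.5; from the supply curve sellers need ps = 302/7 + (1/7)·583.5 = 126.5.
The subsidy must fill the gap: s = ps − pb = 126.5 − 72.5 = 54.

Required subsidy s = 54 per unit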